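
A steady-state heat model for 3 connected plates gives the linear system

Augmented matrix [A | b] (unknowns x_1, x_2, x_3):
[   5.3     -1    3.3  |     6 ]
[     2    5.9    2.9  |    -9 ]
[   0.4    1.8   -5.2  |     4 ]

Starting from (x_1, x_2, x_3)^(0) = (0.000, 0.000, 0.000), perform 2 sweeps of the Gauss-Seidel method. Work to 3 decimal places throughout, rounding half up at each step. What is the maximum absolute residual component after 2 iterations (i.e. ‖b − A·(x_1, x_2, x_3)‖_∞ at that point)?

Iteration 1:
  x_1 = (6 - (-1)·0.000 - (3.3)·0.000) / (5.3) = 1.132
  x_2 = (-9 - (2)·1.132 - (2.9)·0.000) / (5.9) = -1.909
  x_3 = (4 - (0.4)·1.132 - (1.8)·-1.909) / (-5.2) = -1.343
Iteration 2:
  x_1 = (6 - (-1)·-1.909 - (3.3)·-1.343) / (5.3) = 1.608
  x_2 = (-9 - (2)·1.608 - (2.9)·-1.343) / (5.9) = -1.410
  x_3 = (4 - (0.4)·1.608 - (1.8)·-1.410) / (-5.2) = -1.134
Residual b − A·x = (-0.190, -0.608, -0.002); ∞-norm = 0.608

0.608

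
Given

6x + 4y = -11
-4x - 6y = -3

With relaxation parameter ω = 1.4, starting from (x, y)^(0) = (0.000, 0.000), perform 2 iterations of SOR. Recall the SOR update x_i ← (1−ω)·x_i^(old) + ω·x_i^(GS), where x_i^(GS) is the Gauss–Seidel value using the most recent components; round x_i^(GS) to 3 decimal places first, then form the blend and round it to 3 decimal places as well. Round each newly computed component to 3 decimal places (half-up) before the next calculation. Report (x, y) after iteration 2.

Iteration 1:
  x: GS value = (-11 - (4)·0.000) / (6) = -1.833;  x ← (1−ω)·0.000 + ω·-1.833 = -2.566
  y: GS value = (-3 - (-4)·-2.566) / (-6) = 2.211;  y ← (1−ω)·0.000 + ω·2.211 = 3.095
Iteration 2:
  x: GS value = (-11 - (4)·3.095) / (6) = -3.897;  x ← (1−ω)·-2.566 + ω·-3.897 = -4.429
  y: GS value = (-3 - (-4)·-4.429) / (-6) = 3.453;  y ← (1−ω)·3.095 + ω·3.453 = 3.596

(-4.429, 3.596)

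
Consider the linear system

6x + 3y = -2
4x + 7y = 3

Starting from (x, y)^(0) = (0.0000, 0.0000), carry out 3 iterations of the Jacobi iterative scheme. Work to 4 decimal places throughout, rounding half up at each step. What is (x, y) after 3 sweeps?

Iteration 1:
  x = (-2 - (3)·0.0000) / (6) = -0.3333
  y = (3 - (4)·0.0000) / (7) = 0.4286
Iteration 2:
  x = (-2 - (3)·0.4286) / (6) = -0.5476
  y = (3 - (4)·-0.3333) / (7) = 0.6190
Iteration 3:
  x = (-2 - (3)·0.6190) / (6) = -0.6428
  y = (3 - (4)·-0.5476) / (7) = 0.7415

(-0.6428, 0.7415)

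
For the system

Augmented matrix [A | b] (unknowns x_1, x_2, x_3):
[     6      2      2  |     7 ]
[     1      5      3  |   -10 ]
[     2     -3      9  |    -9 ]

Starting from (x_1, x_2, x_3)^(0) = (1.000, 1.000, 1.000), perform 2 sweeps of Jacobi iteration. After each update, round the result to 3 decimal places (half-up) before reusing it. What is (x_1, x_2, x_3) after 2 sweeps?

(2.396, -1.567, -2.044)

Iteration 1:
  x_1 = (7 - (2)·1.000 - (2)·1.000) / (6) = 0.500
  x_2 = (-10 - (1)·1.000 - (3)·1.000) / (5) = -2.800
  x_3 = (-9 - (2)·1.000 - (-3)·1.000) / (9) = -0.889
Iteration 2:
  x_1 = (7 - (2)·-2.800 - (2)·-0.889) / (6) = 2.396
  x_2 = (-10 - (1)·0.500 - (3)·-0.889) / (5) = -1.567
  x_3 = (-9 - (2)·0.500 - (-3)·-2.800) / (9) = -2.044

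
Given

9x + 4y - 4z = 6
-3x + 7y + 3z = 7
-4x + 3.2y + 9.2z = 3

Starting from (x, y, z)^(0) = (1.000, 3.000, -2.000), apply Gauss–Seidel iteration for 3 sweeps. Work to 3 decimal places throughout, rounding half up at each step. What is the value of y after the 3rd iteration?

1.095

Iteration 1:
  x = (6 - (4)·3.000 - (-4)·-2.000) / (9) = -1.556
  y = (7 - (-3)·-1.556 - (3)·-2.000) / (7) = 1.190
  z = (3 - (-4)·-1.556 - (3.2)·1.190) / (9.2) = -0.764
Iteration 2:
  x = (6 - (4)·1.190 - (-4)·-0.764) / (9) = -0.202
  y = (7 - (-3)·-0.202 - (3)·-0.764) / (7) = 1.241
  z = (3 - (-4)·-0.202 - (3.2)·1.241) / (9.2) = -0.193
Iteration 3:
  x = (6 - (4)·1.241 - (-4)·-0.193) / (9) = 0.029
  y = (7 - (-3)·0.029 - (3)·-0.193) / (7) = 1.095
  z = (3 - (-4)·0.029 - (3.2)·1.095) / (9.2) = -0.042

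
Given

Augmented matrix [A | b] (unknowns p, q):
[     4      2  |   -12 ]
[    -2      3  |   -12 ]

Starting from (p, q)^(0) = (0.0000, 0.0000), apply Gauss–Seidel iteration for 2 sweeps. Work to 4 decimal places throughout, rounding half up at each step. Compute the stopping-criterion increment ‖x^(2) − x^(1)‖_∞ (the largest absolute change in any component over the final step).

3.0000

Iteration 1:
  p = (-12 - (2)·0.0000) / (4) = -3.0000
  q = (-12 - (-2)·-3.0000) / (3) = -6.0000
Iteration 2:
  p = (-12 - (2)·-6.0000) / (4) = 0.0000
  q = (-12 - (-2)·0.0000) / (3) = -4.0000
Change: (3.0000, 2.0000) → max |·| = 3.0000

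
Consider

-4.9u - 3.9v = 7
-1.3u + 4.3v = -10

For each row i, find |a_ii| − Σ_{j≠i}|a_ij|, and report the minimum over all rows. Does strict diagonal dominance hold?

1

row 1: |-4.9| − (3.9) = 1
row 2: |4.3| − (1.3) = 3
minimum over rows = 1 → strictly diagonally dominant (convergence guaranteed)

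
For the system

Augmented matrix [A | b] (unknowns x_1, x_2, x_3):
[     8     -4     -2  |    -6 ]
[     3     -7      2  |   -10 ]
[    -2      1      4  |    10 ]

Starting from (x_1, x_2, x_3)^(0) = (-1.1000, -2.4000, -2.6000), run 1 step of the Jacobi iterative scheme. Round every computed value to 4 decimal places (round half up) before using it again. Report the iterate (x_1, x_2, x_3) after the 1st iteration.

Iteration 1:
  x_1 = (-6 - (-4)·-2.4000 - (-2)·-2.6000) / (8) = -2.6000
  x_2 = (-10 - (3)·-1.1000 - (2)·-2.6000) / (-7) = 0.2143
  x_3 = (10 - (-2)·-1.1000 - (1)·-2.4000) / (4) = 2.5500

(-2.6000, 0.2143, 2.5500)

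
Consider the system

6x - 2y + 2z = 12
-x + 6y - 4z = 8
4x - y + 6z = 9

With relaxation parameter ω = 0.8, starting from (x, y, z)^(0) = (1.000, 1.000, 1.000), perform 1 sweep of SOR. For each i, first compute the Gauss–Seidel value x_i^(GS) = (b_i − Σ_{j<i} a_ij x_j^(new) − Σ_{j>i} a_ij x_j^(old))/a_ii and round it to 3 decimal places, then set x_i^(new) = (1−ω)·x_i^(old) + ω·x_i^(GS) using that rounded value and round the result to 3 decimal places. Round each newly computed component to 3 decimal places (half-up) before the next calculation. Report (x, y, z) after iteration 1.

Iteration 1:
  x: GS value = (12 - (-2)·1.000 - (2)·1.000) / (6) = 2.000;  x ← (1−ω)·1.000 + ω·2.000 = 1.800
  y: GS value = (8 - (-1)·1.800 - (-4)·1.000) / (6) = 2.300;  y ← (1−ω)·1.000 + ω·2.300 = 2.040
  z: GS value = (9 - (4)·1.800 - (-1)·2.040) / (6) = 0.640;  z ← (1−ω)·1.000 + ω·0.640 = 0.712

(1.800, 2.040, 0.712)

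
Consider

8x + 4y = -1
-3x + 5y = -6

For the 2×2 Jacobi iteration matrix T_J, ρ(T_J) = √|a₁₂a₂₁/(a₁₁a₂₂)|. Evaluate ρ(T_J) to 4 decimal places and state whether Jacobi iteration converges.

0.5477

a₁₂a₂₁/(a₁₁a₂₂) = (4)·(-3) / ((8)·(5)) = -0.300000
ρ = √|-0.300000| = √0.300000 = 0.5477
ρ < 1, so Jacobi converges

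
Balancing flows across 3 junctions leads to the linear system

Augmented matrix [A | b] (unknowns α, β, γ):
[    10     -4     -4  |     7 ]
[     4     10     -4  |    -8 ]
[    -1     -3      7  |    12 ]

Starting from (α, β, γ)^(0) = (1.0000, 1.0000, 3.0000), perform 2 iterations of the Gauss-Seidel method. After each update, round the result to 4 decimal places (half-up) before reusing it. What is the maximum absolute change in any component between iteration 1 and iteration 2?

Iteration 1:
  α = (7 - (-4)·1.0000 - (-4)·3.0000) / (10) = 2.3000
  β = (-8 - (4)·2.3000 - (-4)·3.0000) / (10) = -0.5200
  γ = (12 - (-1)·2.3000 - (-3)·-0.5200) / (7) = 1.8200
Iteration 2:
  α = (7 - (-4)·-0.5200 - (-4)·1.8200) / (10) = 1.2200
  β = (-8 - (4)·1.2200 - (-4)·1.8200) / (10) = -0.5600
  γ = (12 - (-1)·1.2200 - (-3)·-0.5600) / (7) = 1.6486
Change: (-1.0800, -0.0400, -0.1714) → max |·| = 1.0800

1.0800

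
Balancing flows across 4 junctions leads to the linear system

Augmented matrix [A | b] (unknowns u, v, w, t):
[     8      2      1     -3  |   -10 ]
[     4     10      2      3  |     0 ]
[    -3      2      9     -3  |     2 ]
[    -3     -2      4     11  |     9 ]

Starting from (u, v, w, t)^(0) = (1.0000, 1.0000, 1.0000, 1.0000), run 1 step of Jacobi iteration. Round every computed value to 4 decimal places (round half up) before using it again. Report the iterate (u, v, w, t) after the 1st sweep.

Iteration 1:
  u = (-10 - (2)·1.0000 - (1)·1.0000 - (-3)·1.0000) / (8) = -1.2500
  v = (0 - (4)·1.0000 - (2)·1.0000 - (3)·1.0000) / (10) = -0.9000
  w = (2 - (-3)·1.0000 - (2)·1.0000 - (-3)·1.0000) / (9) = 0.6667
  t = (9 - (-3)·1.0000 - (-2)·1.0000 - (4)·1.0000) / (11) = 0.9091

(-1.2500, -0.9000, 0.6667, 0.9091)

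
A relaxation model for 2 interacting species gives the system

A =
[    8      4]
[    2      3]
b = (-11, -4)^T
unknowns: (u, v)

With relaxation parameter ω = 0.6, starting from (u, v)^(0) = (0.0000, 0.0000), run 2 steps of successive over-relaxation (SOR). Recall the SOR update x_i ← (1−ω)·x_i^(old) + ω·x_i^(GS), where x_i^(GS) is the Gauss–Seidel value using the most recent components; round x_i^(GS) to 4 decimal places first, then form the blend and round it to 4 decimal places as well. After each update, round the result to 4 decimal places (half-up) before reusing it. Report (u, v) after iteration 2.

Iteration 1:
  u: GS value = (-11 - (4)·0.0000) / (8) = -1.3750;  u ← (1−ω)·0.0000 + ω·-1.3750 = -0.8250
  v: GS value = (-4 - (2)·-0.8250) / (3) = -0.7833;  v ← (1−ω)·0.0000 + ω·-0.7833 = -0.4700
Iteration 2:
  u: GS value = (-11 - (4)·-0.4700) / (8) = -1.1400;  u ← (1−ω)·-0.8250 + ω·-1.1400 = -1.0140
  v: GS value = (-4 - (2)·-1.0140) / (3) = -0.6573;  v ← (1−ω)·-0.4700 + ω·-0.6573 = -0.5824

(-1.0140, -0.5824)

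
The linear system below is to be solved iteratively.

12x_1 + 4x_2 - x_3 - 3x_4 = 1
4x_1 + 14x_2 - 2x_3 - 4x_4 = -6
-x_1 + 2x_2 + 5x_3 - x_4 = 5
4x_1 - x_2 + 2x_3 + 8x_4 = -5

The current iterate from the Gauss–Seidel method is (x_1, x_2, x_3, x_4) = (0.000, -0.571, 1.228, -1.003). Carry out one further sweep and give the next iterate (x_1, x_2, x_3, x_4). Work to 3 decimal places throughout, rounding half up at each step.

(0.125, -0.575, 1.054, -1.023)

One sweep:
  x_1 = (1 - (4)·-0.571 - (-1)·1.228 - (-3)·-1.003) / (12) = 0.125
  x_2 = (-6 - (4)·0.125 - (-2)·1.228 - (-4)·-1.003) / (14) = -0.575
  x_3 = (5 - (-1)·0.125 - (2)·-0.575 - (-1)·-1.003) / (5) = 1.054
  x_4 = (-5 - (4)·0.125 - (-1)·-0.575 - (2)·1.054) / (8) = -1.023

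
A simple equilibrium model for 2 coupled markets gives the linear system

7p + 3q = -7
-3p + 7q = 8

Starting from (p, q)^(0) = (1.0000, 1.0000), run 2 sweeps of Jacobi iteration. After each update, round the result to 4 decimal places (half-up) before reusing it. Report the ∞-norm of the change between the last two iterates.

1.0408

Iteration 1:
  p = (-7 - (3)·1.0000) / (7) = -1.4286
  q = (8 - (-3)·1.0000) / (7) = 1.5714
Iteration 2:
  p = (-7 - (3)·1.5714) / (7) = -1.6735
  q = (8 - (-3)·-1.4286) / (7) = 0.5306
Change: (-0.2449, -1.0408) → max |·| = 1.0408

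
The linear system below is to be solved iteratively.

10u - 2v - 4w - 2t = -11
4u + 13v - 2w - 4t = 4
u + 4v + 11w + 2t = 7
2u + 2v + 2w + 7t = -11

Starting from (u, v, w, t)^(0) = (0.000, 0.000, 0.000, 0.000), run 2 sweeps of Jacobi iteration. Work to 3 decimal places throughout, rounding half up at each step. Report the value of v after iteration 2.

0.261

Iteration 1:
  u = (-11 - (-2)·0.000 - (-4)·0.000 - (-2)·0.000) / (10) = -1.100
  v = (4 - (4)·0.000 - (-2)·0.000 - (-4)·0.000) / (13) = 0.308
  w = (7 - (1)·0.000 - (4)·0.000 - (2)·0.000) / (11) = 0.636
  t = (-11 - (2)·0.000 - (2)·0.000 - (2)·0.000) / (7) = -1.571
Iteration 2:
  u = (-11 - (-2)·0.308 - (-4)·0.636 - (-2)·-1.571) / (10) = -1.098
  v = (4 - (4)·-1.100 - (-2)·0.636 - (-4)·-1.571) / (13) = 0.261
  w = (7 - (1)·-1.100 - (4)·0.308 - (2)·-1.571) / (11) = 0.910
  t = (-11 - (2)·-1.100 - (2)·0.308 - (2)·0.636) / (7) = -1.527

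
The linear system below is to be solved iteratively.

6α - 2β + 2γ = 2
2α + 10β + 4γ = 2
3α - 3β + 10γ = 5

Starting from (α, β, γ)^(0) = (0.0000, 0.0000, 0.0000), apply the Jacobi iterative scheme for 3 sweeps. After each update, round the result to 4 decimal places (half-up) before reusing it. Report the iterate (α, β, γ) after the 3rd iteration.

Iteration 1:
  α = (2 - (-2)·0.0000 - (2)·0.0000) / (6) = 0.3333
  β = (2 - (2)·0.0000 - (4)·0.0000) / (10) = 0.2000
  γ = (5 - (3)·0.0000 - (-3)·0.0000) / (10) = 0.5000
Iteration 2:
  α = (2 - (-2)·0.2000 - (2)·0.5000) / (6) = 0.2333
  β = (2 - (2)·0.3333 - (4)·0.5000) / (10) = -0.0667
  γ = (5 - (3)·0.3333 - (-3)·0.2000) / (10) = 0.4600
Iteration 3:
  α = (2 - (-2)·-0.0667 - (2)·0.4600) / (6) = 0.1578
  β = (2 - (2)·0.2333 - (4)·0.4600) / (10) = -0.0307
  γ = (5 - (3)·0.2333 - (-3)·-0.0667) / (10) = 0.4100

(0.1578, -0.0307, 0.4100)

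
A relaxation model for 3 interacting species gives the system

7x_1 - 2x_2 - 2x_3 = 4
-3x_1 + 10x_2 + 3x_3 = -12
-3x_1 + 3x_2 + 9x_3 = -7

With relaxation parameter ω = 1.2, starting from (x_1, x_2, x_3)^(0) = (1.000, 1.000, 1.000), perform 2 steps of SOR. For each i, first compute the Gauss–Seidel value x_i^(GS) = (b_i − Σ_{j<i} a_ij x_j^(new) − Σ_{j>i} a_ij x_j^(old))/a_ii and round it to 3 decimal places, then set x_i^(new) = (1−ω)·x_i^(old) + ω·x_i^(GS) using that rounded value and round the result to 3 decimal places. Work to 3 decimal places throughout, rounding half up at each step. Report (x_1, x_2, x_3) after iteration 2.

Iteration 1:
  x_1: GS value = (4 - (-2)·1.000 - (-2)·1.000) / (7) = 1.143;  x_1 ← (1−ω)·1.000 + ω·1.143 = 1.172
  x_2: GS value = (-12 - (-3)·1.172 - (3)·1.000) / (10) = -1.148;  x_2 ← (1−ω)·1.000 + ω·-1.148 = -1.578
  x_3: GS value = (-7 - (-3)·1.172 - (3)·-1.578) / (9) = 0.139;  x_3 ← (1−ω)·1.000 + ω·0.139 = -0.033
Iteration 2:
  x_1: GS value = (4 - (-2)·-1.578 - (-2)·-0.033) / (7) = 0.111;  x_1 ← (1−ω)·1.172 + ω·0.111 = -0.101
  x_2: GS value = (-12 - (-3)·-0.101 - (3)·-0.033) / (10) = -1.220;  x_2 ← (1−ω)·-1.578 + ω·-1.220 = -1.148
  x_3: GS value = (-7 - (-3)·-0.101 - (3)·-1.148) / (9) = -0.429;  x_3 ← (1−ω)·-0.033 + ω·-0.429 = -0.508

(-0.101, -1.148, -0.508)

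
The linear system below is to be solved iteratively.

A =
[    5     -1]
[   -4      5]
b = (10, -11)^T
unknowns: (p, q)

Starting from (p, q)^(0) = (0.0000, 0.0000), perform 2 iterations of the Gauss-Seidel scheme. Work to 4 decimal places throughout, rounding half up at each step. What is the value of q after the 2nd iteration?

-0.6960

Iteration 1:
  p = (10 - (-1)·0.0000) / (5) = 2.0000
  q = (-11 - (-4)·2.0000) / (5) = -0.6000
Iteration 2:
  p = (10 - (-1)·-0.6000) / (5) = 1.8800
  q = (-11 - (-4)·1.8800) / (5) = -0.6960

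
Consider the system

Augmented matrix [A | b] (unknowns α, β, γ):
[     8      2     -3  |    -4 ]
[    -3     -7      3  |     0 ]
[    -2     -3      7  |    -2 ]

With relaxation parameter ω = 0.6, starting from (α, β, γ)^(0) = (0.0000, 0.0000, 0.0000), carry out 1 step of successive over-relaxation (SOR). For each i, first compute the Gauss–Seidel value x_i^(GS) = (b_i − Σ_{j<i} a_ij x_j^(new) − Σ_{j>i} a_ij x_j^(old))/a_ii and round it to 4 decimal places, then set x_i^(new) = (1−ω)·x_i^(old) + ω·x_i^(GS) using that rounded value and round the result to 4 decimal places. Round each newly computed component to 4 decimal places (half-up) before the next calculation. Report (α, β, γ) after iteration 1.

(-0.3000, 0.0772, -0.2030)

Iteration 1:
  α: GS value = (-4 - (2)·0.0000 - (-3)·0.0000) / (8) = -0.5000;  α ← (1−ω)·0.0000 + ω·-0.5000 = -0.3000
  β: GS value = (0 - (-3)·-0.3000 - (3)·0.0000) / (-7) = 0.1286;  β ← (1−ω)·0.0000 + ω·0.1286 = 0.0772
  γ: GS value = (-2 - (-2)·-0.3000 - (-3)·0.0772) / (7) = -0.3383;  γ ← (1−ω)·0.0000 + ω·-0.3383 = -0.2030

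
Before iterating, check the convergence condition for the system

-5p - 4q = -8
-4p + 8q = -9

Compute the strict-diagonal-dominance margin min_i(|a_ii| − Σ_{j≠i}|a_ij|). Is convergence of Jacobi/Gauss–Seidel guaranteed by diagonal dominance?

1

row 1: |-5| − (4) = 1
row 2: |8| − (4) = 4
minimum over rows = 1 → strictly diagonally dominant (convergence guaranteed)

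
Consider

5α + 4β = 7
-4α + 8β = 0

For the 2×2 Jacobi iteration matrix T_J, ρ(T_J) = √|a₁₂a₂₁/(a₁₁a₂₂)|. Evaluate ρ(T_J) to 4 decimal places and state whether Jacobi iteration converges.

a₁₂a₂₁/(a₁₁a₂₂) = (4)·(-4) / ((5)·(8)) = -0.400000
ρ = √|-0.400000| = √0.400000 = 0.6325
ρ < 1, so Jacobi converges

0.6325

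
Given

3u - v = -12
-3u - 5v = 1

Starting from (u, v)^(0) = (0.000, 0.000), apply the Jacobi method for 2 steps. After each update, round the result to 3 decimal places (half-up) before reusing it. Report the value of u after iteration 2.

-4.067

Iteration 1:
  u = (-12 - (-1)·0.000) / (3) = -4.000
  v = (1 - (-3)·0.000) / (-5) = -0.200
Iteration 2:
  u = (-12 - (-1)·-0.200) / (3) = -4.067
  v = (1 - (-3)·-4.000) / (-5) = 2.200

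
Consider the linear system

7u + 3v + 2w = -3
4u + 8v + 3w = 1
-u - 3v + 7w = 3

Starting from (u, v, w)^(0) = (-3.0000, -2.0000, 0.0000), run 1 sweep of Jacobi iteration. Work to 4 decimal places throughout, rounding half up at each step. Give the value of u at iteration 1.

Iteration 1:
  u = (-3 - (3)·-2.0000 - (2)·0.0000) / (7) = 0.4286
  v = (1 - (4)·-3.0000 - (3)·0.0000) / (8) = 1.6250
  w = (3 - (-1)·-3.0000 - (-3)·-2.0000) / (7) = -0.8571

0.4286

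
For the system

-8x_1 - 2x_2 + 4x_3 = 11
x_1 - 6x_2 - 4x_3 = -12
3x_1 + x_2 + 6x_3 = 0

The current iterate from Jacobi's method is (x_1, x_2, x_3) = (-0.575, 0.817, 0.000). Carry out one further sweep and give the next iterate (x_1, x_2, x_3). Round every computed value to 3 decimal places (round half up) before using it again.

(-1.579, 1.904, 0.151)

One sweep:
  x_1 = (11 - (-2)·0.817 - (4)·0.000) / (-8) = -1.579
  x_2 = (-12 - (1)·-0.575 - (-4)·0.000) / (-6) = 1.904
  x_3 = (0 - (3)·-0.575 - (1)·0.817) / (6) = 0.151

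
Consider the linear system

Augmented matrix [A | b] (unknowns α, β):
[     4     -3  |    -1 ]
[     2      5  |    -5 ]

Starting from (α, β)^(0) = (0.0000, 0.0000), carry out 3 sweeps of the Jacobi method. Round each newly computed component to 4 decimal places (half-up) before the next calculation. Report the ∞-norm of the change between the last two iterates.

0.3000

Iteration 1:
  α = (-1 - (-3)·0.0000) / (4) = -0.2500
  β = (-5 - (2)·0.0000) / (5) = -1.0000
Iteration 2:
  α = (-1 - (-3)·-1.0000) / (4) = -1.0000
  β = (-5 - (2)·-0.2500) / (5) = -0.9000
Iteration 3:
  α = (-1 - (-3)·-0.9000) / (4) = -0.9250
  β = (-5 - (2)·-1.0000) / (5) = -0.6000
Change: (0.0750, 0.3000) → max |·| = 0.3000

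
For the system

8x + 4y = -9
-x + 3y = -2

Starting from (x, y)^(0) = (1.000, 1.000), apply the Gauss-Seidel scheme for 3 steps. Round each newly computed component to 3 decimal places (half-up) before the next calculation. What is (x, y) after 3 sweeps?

(-0.705, -0.902)

Iteration 1:
  x = (-9 - (4)·1.000) / (8) = -1.625
  y = (-2 - (-1)·-1.625) / (3) = -1.208
Iteration 2:
  x = (-9 - (4)·-1.208) / (8) = -0.521
  y = (-2 - (-1)·-0.521) / (3) = -0.840
Iteration 3:
  x = (-9 - (4)·-0.840) / (8) = -0.705
  y = (-2 - (-1)·-0.705) / (3) = -0.902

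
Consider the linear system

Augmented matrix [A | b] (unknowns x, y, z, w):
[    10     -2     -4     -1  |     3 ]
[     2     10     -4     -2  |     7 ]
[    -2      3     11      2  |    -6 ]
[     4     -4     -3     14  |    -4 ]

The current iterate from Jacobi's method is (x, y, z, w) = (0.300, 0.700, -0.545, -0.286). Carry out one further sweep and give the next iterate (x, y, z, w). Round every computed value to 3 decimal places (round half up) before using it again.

One sweep:
  x = (3 - (-2)·0.700 - (-4)·-0.545 - (-1)·-0.286) / (10) = 0.193
  y = (7 - (2)·0.300 - (-4)·-0.545 - (-2)·-0.286) / (10) = 0.365
  z = (-6 - (-2)·0.300 - (3)·0.700 - (2)·-0.286) / (11) = -0.630
  w = (-4 - (4)·0.300 - (-4)·0.700 - (-3)·-0.545) / (14) = -0.288

(0.193, 0.365, -0.630, -0.288)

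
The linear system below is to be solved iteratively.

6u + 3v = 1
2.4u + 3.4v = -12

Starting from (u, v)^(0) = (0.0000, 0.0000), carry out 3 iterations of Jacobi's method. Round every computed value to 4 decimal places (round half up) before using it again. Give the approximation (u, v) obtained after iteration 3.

Iteration 1:
  u = (1 - (3)·0.0000) / (6) = 0.1667
  v = (-12 - (2.4)·0.0000) / (3.4) = -3.5294
Iteration 2:
  u = (1 - (3)·-3.5294) / (6) = 1.9314
  v = (-12 - (2.4)·0.1667) / (3.4) = -3.6471
Iteration 3:
  u = (1 - (3)·-3.6471) / (6) = 1.9902
  v = (-12 - (2.4)·1.9314) / (3.4) = -4.8928

(1.9902, -4.8928)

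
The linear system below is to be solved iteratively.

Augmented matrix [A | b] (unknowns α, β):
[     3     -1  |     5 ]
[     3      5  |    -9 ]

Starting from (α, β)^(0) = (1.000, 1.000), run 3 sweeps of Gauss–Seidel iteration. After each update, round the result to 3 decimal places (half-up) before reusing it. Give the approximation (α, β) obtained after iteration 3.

Iteration 1:
  α = (5 - (-1)·1.000) / (3) = 2.000
  β = (-9 - (3)·2.000) / (5) = -3.000
Iteration 2:
  α = (5 - (-1)·-3.000) / (3) = 0.667
  β = (-9 - (3)·0.667) / (5) = -2.200
Iteration 3:
  α = (5 - (-1)·-2.200) / (3) = 0.933
  β = (-9 - (3)·0.933) / (5) = -2.360

(0.933, -2.360)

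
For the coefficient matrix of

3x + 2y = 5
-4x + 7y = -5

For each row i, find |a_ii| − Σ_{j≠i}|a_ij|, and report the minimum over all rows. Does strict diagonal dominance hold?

1

row 1: |3| − (2) = 1
row 2: |7| − (4) = 3
minimum over rows = 1 → strictly diagonally dominant (convergence guaranteed)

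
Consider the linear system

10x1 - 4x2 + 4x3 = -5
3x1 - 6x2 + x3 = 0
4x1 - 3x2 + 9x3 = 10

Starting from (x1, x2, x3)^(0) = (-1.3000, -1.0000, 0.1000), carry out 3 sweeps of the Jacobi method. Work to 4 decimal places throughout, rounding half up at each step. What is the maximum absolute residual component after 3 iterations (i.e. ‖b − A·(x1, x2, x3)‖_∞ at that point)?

1.8872

Iteration 1:
  x1 = (-5 - (-4)·-1.0000 - (4)·0.1000) / (10) = -0.9400
  x2 = (0 - (3)·-1.3000 - (1)·0.1000) / (-6) = -0.6333
  x3 = (10 - (4)·-1.3000 - (-3)·-1.0000) / (9) = 1.3556
Iteration 2:
  x1 = (-5 - (-4)·-0.6333 - (4)·1.3556) / (10) = -1.2956
  x2 = (0 - (3)·-0.9400 - (1)·1.3556) / (-6) = -0.2441
  x3 = (10 - (4)·-0.9400 - (-3)·-0.6333) / (9) = 1.3178
Iteration 3:
  x1 = (-5 - (-4)·-0.2441 - (4)·1.3178) / (10) = -1.1248
  x2 = (0 - (3)·-1.2956 - (1)·1.3178) / (-6) = -0.4282
  x3 = (10 - (4)·-1.2956 - (-3)·-0.2441) / (9) = 1.6056
Residual b − A·x = (-1.8872, -0.8004, -1.2358); ∞-norm = 1.8872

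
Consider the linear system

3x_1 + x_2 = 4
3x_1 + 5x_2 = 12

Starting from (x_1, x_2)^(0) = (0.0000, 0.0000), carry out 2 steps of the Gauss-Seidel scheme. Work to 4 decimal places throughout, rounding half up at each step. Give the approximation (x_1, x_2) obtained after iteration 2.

(0.8000, 1.9200)

Iteration 1:
  x_1 = (4 - (1)·0.0000) / (3) = 1.3333
  x_2 = (12 - (3)·1.3333) / (5) = 1.6000
Iteration 2:
  x_1 = (4 - (1)·1.6000) / (3) = 0.8000
  x_2 = (12 - (3)·0.8000) / (5) = 1.9200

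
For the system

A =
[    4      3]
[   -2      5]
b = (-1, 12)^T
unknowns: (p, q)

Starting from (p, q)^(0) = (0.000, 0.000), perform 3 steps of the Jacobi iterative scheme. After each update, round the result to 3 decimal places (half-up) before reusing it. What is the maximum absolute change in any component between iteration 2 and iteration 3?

0.720

Iteration 1:
  p = (-1 - (3)·0.000) / (4) = -0.250
  q = (12 - (-2)·0.000) / (5) = 2.400
Iteration 2:
  p = (-1 - (3)·2.400) / (4) = -2.050
  q = (12 - (-2)·-0.250) / (5) = 2.300
Iteration 3:
  p = (-1 - (3)·2.300) / (4) = -1.975
  q = (12 - (-2)·-2.050) / (5) = 1.580
Change: (0.075, -0.720) → max |·| = 0.720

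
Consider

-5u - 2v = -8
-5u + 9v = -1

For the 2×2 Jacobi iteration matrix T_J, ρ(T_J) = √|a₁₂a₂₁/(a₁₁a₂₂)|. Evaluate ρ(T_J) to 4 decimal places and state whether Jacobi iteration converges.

0.4714

a₁₂a₂₁/(a₁₁a₂₂) = (-2)·(-5) / ((-5)·(9)) = -0.222222
ρ = √|-0.222222| = √0.222222 = 0.4714
ρ < 1, so Jacobi converges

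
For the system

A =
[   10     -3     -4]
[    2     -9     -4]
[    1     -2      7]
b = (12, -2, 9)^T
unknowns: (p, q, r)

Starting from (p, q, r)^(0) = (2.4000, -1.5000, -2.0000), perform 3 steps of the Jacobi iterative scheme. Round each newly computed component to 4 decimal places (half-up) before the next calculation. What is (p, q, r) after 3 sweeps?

Iteration 1:
  p = (12 - (-3)·-1.5000 - (-4)·-2.0000) / (10) = -0.0500
  q = (-2 - (2)·2.4000 - (-4)·-2.0000) / (-9) = 1.6444
  r = (9 - (1)·2.4000 - (-2)·-1.5000) / (7) = 0.5143
Iteration 2:
  p = (12 - (-3)·1.6444 - (-4)·0.5143) / (10) = 1.8990
  q = (-2 - (2)·-0.0500 - (-4)·0.5143) / (-9) = -0.0175
  r = (9 - (1)·-0.0500 - (-2)·1.6444) / (7) = 1.7627
Iteration 3:
  p = (12 - (-3)·-0.0175 - (-4)·1.7627) / (10) = 1.8998
  q = (-2 - (2)·1.8990 - (-4)·1.7627) / (-9) = -0.1392
  r = (9 - (1)·1.8990 - (-2)·-0.0175) / (7) = 1.0094

(1.8998, -0.1392, 1.0094)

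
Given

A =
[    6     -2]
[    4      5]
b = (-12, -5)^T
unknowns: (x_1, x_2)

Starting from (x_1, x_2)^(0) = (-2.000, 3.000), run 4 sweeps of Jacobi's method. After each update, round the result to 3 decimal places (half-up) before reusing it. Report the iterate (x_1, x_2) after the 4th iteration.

(-1.853, 0.654)

Iteration 1:
  x_1 = (-12 - (-2)·3.000) / (6) = -1.000
  x_2 = (-5 - (4)·-2.000) / (5) = 0.600
Iteration 2:
  x_1 = (-12 - (-2)·0.600) / (6) = -1.800
  x_2 = (-5 - (4)·-1.000) / (5) = -0.200
Iteration 3:
  x_1 = (-12 - (-2)·-0.200) / (6) = -2.067
  x_2 = (-5 - (4)·-1.800) / (5) = 0.440
Iteration 4:
  x_1 = (-12 - (-2)·0.440) / (6) = -1.853
  x_2 = (-5 - (4)·-2.067) / (5) = 0.654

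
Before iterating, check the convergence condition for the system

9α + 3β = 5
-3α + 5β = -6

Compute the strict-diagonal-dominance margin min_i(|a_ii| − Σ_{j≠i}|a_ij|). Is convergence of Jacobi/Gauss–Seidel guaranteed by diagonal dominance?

row 1: |9| − (3) = 6
row 2: |5| − (3) = 2
minimum over rows = 2 → strictly diagonally dominant (convergence guaranteed)

2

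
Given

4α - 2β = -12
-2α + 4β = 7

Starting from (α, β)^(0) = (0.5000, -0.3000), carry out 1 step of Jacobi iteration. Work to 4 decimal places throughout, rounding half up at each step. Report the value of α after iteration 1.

-3.1500

Iteration 1:
  α = (-12 - (-2)·-0.3000) / (4) = -3.1500
  β = (7 - (-2)·0.5000) / (4) = 2.0000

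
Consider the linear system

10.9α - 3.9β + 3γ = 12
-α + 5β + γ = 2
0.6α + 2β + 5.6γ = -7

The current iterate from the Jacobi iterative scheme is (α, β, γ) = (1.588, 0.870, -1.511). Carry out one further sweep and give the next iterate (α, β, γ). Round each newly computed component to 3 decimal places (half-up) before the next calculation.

(1.828, 1.020, -1.731)

One sweep:
  α = (12 - (-3.9)·0.870 - (3)·-1.511) / (10.9) = 1.828
  β = (2 - (-1)·1.588 - (1)·-1.511) / (5) = 1.020
  γ = (-7 - (0.6)·1.588 - (2)·0.870) / (5.6) = -1.731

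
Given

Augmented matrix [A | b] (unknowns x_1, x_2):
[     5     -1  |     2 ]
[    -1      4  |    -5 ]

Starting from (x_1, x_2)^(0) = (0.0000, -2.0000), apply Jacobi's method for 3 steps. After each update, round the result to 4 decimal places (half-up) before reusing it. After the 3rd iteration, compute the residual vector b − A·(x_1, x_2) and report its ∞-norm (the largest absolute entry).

Iteration 1:
  x_1 = (2 - (-1)·-2.0000) / (5) = 0.0000
  x_2 = (-5 - (-1)·0.0000) / (4) = -1.2500
Iteration 2:
  x_1 = (2 - (-1)·-1.2500) / (5) = 0.1500
  x_2 = (-5 - (-1)·0.0000) / (4) = -1.2500
Iteration 3:
  x_1 = (2 - (-1)·-1.2500) / (5) = 0.1500
  x_2 = (-5 - (-1)·0.1500) / (4) = -1.2125
Residual b − A·x = (0.0375, 0.0000); ∞-norm = 0.0375

0.0375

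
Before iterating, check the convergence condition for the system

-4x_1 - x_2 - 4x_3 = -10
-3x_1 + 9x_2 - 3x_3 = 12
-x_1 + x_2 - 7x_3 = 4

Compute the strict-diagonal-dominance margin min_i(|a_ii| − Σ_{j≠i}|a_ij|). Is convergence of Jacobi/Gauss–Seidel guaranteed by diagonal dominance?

row 1: |-4| − (1+4) = -1
row 2: |9| − (3+3) = 3
row 3: |-7| − (1+1) = 5
minimum over rows = -1 → not strictly diagonally dominant

-1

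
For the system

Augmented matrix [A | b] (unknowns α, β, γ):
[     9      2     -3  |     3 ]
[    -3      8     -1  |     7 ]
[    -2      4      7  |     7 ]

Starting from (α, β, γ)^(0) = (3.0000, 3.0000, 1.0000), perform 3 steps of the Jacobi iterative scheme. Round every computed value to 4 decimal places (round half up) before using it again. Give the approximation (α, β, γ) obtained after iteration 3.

(0.0635, 0.8140, 0.4637)

Iteration 1:
  α = (3 - (2)·3.0000 - (-3)·1.0000) / (9) = 0.0000
  β = (7 - (-3)·3.0000 - (-1)·1.0000) / (8) = 2.1250
  γ = (7 - (-2)·3.0000 - (4)·3.0000) / (7) = 0.1429
Iteration 2:
  α = (3 - (2)·2.1250 - (-3)·0.1429) / (9) = -0.0913
  β = (7 - (-3)·0.0000 - (-1)·0.1429) / (8) = 0.8929
  γ = (7 - (-2)·0.0000 - (4)·2.1250) / (7) = -0.2143
Iteration 3:
  α = (3 - (2)·0.8929 - (-3)·-0.2143) / (9) = 0.0635
  β = (7 - (-3)·-0.0913 - (-1)·-0.2143) / (8) = 0.8140
  γ = (7 - (-2)·-0.0913 - (4)·0.8929) / (7) = 0.4637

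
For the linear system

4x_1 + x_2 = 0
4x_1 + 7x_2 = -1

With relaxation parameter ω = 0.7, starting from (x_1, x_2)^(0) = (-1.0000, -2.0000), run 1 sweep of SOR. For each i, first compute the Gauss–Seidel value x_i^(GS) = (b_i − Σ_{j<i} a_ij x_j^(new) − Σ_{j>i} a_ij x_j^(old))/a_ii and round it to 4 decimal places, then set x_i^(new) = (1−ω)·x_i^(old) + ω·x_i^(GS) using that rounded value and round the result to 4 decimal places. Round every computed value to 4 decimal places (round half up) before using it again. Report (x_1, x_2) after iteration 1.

(0.0500, -0.7200)

Iteration 1:
  x_1: GS value = (0 - (1)·-2.0000) / (4) = 0.5000;  x_1 ← (1−ω)·-1.0000 + ω·0.5000 = 0.0500
  x_2: GS value = (-1 - (4)·0.0500) / (7) = -0.1714;  x_2 ← (1−ω)·-2.0000 + ω·-0.1714 = -0.7200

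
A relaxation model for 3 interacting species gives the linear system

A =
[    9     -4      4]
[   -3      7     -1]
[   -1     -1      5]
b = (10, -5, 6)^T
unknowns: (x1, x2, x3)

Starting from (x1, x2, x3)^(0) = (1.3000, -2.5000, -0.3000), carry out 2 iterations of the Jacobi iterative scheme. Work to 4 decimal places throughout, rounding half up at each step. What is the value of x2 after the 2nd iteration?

Iteration 1:
  x1 = (10 - (-4)·-2.5000 - (4)·-0.3000) / (9) = 0.1333
  x2 = (-5 - (-3)·1.3000 - (-1)·-0.3000) / (7) = -0.2000
  x3 = (6 - (-1)·1.3000 - (-1)·-2.5000) / (5) = 0.9600
Iteration 2:
  x1 = (10 - (-4)·-0.2000 - (4)·0.9600) / (9) = 0.5956
  x2 = (-5 - (-3)·0.1333 - (-1)·0.9600) / (7) = -0.5200
  x3 = (6 - (-1)·0.1333 - (-1)·-0.2000) / (5) = 1.1867

-0.5200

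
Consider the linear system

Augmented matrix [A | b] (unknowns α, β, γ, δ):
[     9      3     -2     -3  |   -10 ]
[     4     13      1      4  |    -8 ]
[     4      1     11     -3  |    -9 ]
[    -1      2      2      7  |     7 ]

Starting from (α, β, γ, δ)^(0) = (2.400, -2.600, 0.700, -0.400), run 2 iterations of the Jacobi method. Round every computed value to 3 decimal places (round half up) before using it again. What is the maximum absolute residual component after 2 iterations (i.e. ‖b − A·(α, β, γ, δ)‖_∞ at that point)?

3.650

Iteration 1:
  α = (-10 - (3)·-2.600 - (-2)·0.700 - (-3)·-0.400) / (9) = -0.222
  β = (-8 - (4)·2.400 - (1)·0.700 - (4)·-0.400) / (13) = -1.285
  γ = (-9 - (4)·2.400 - (1)·-2.600 - (-3)·-0.400) / (11) = -1.564
  δ = (7 - (-1)·2.400 - (2)·-2.600 - (2)·0.700) / (7) = 1.886
Iteration 2:
  α = (-10 - (3)·-1.285 - (-2)·-1.564 - (-3)·1.886) / (9) = -0.402
  β = (-8 - (4)·-0.222 - (1)·-1.564 - (4)·1.886) / (13) = -1.007
  γ = (-9 - (4)·-0.222 - (1)·-1.285 - (-3)·1.886) / (11) = -0.106
  δ = (7 - (-1)·-0.222 - (2)·-1.285 - (2)·-1.564) / (7) = 1.782
Residual b − A·x = (1.773, -0.323, 0.127, -3.650); ∞-norm = 3.650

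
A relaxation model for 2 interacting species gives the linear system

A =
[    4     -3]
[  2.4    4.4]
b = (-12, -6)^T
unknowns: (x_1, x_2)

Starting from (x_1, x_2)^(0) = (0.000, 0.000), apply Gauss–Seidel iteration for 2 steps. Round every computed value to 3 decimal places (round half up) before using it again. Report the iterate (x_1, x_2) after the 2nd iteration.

Iteration 1:
  x_1 = (-12 - (-3)·0.000) / (4) = -3.000
  x_2 = (-6 - (2.4)·-3.000) / (4.4) = 0.273
Iteration 2:
  x_1 = (-12 - (-3)·0.273) / (4) = -2.795
  x_2 = (-6 - (2.4)·-2.795) / (4.4) = 0.161

(-2.795, 0.161)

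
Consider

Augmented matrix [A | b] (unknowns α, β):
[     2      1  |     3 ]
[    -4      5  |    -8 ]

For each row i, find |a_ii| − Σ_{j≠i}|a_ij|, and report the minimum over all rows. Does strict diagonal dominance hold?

1

row 1: |2| − (1) = 1
row 2: |5| − (4) = 1
minimum over rows = 1 → strictly diagonally dominant (convergence guaranteed)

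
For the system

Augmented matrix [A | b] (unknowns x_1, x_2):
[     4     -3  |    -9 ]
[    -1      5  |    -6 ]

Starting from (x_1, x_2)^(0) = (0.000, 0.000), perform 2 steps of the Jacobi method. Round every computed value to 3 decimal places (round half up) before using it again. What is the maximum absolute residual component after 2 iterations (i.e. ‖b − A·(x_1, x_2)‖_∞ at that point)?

1.350

Iteration 1:
  x_1 = (-9 - (-3)·0.000) / (4) = -2.250
  x_2 = (-6 - (-1)·0.000) / (5) = -1.200
Iteration 2:
  x_1 = (-9 - (-3)·-1.200) / (4) = -3.150
  x_2 = (-6 - (-1)·-2.250) / (5) = -1.650
Residual b − A·x = (-1.350, -0.900); ∞-norm = 1.350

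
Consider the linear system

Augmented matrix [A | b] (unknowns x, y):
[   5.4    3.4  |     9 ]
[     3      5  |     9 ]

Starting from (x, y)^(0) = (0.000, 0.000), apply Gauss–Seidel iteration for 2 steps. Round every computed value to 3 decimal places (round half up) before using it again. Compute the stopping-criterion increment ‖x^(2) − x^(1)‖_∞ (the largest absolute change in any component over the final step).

0.504

Iteration 1:
  x = (9 - (3.4)·0.000) / (5.4) = 1.667
  y = (9 - (3)·1.667) / (5) = 0.800
Iteration 2:
  x = (9 - (3.4)·0.800) / (5.4) = 1.163
  y = (9 - (3)·1.163) / (5) = 1.102
Change: (-0.504, 0.302) → max |·| = 0.504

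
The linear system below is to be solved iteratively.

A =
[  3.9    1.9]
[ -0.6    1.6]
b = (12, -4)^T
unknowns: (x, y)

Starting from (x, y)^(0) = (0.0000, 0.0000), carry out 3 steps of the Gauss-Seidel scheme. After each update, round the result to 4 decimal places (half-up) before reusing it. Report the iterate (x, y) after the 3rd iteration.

(3.6129, -1.1452)

Iteration 1:
  x = (12 - (1.9)·0.0000) / (3.9) = 3.0769
  y = (-4 - (-0.6)·3.0769) / (1.6) = -1.3462
Iteration 2:
  x = (12 - (1.9)·-1.3462) / (3.9) = 3.7328
  y = (-4 - (-0.6)·3.7328) / (1.6) = -1.1002
Iteration 3:
  x = (12 - (1.9)·-1.1002) / (3.9) = 3.6129
  y = (-4 - (-0.6)·3.6129) / (1.6) = -1.1452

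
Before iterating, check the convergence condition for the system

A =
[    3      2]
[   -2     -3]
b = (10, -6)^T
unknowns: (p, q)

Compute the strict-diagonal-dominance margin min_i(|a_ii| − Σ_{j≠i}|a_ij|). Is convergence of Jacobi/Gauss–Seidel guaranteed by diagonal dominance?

1

row 1: |3| − (2) = 1
row 2: |-3| − (2) = 1
minimum over rows = 1 → strictly diagonally dominant (convergence guaranteed)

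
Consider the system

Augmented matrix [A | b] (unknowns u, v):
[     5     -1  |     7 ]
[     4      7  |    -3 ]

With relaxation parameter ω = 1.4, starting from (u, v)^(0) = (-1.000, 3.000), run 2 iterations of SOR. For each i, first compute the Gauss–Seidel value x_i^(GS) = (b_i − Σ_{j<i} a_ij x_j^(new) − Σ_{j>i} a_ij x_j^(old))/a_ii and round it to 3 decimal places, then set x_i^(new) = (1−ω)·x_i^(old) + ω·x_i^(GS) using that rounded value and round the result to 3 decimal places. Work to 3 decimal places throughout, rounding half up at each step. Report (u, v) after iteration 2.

Iteration 1:
  u: GS value = (7 - (-1)·3.000) / (5) = 2.000;  u ← (1−ω)·-1.000 + ω·2.000 = 3.200
  v: GS value = (-3 - (4)·3.200) / (7) = -2.257;  v ← (1−ω)·3.000 + ω·-2.257 = -4.360
Iteration 2:
  u: GS value = (7 - (-1)·-4.360) / (5) = 0.528;  u ← (1−ω)·3.200 + ω·0.528 = -0.541
  v: GS value = (-3 - (4)·-0.541) / (7) = -0.119;  v ← (1−ω)·-4.360 + ω·-0.119 = 1.577

(-0.541, 1.577)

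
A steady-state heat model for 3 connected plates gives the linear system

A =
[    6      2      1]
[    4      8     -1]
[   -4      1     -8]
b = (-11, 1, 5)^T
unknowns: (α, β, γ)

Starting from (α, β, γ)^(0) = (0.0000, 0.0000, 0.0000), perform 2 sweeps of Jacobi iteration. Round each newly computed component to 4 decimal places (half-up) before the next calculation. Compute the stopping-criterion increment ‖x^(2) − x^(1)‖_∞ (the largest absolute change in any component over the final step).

0.9323

Iteration 1:
  α = (-11 - (2)·0.0000 - (1)·0.0000) / (6) = -1.8333
  β = (1 - (4)·0.0000 - (-1)·0.0000) / (8) = 0.1250
  γ = (5 - (-4)·0.0000 - (1)·0.0000) / (-8) = -0.6250
Iteration 2:
  α = (-11 - (2)·0.1250 - (1)·-0.6250) / (6) = -1.7708
  β = (1 - (4)·-1.8333 - (-1)·-0.6250) / (8) = 0.9635
  γ = (5 - (-4)·-1.8333 - (1)·0.1250) / (-8) = 0.3073
Change: (0.0625, 0.8385, 0.9323) → max |·| = 0.9323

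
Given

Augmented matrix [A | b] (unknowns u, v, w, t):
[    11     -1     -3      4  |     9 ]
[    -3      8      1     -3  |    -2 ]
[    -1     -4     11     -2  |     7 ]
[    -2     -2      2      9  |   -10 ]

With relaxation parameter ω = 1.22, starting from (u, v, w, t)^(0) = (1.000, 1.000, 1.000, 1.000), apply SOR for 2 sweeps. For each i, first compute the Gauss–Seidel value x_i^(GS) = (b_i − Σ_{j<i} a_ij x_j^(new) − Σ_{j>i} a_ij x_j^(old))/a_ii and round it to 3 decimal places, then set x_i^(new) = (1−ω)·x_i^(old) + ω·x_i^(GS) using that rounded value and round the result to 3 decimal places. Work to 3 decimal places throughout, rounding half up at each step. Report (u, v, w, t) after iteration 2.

Iteration 1:
  u: GS value = (9 - (-1)·1.000 - (-3)·1.000 - (4)·1.000) / (11) = 0.818;  u ← (1−ω)·1.000 + ω·0.818 = 0.778
  v: GS value = (-2 - (-3)·0.778 - (1)·1.000 - (-3)·1.000) / (8) = 0.292;  v ← (1−ω)·1.000 + ω·0.292 = 0.136
  w: GS value = (7 - (-1)·0.778 - (-4)·0.136 - (-2)·1.000) / (11) = 0.938;  w ← (1−ω)·1.000 + ω·0.938 = 0.924
  t: GS value = (-10 - (-2)·0.778 - (-2)·0.136 - (2)·0.924) / (9) = -1.113;  t ← (1−ω)·1.000 + ω·-1.113 = -1.578
Iteration 2:
  u: GS value = (9 - (-1)·0.136 - (-3)·0.924 - (4)·-1.578) / (11) = 1.656;  u ← (1−ω)·0.778 + ω·1.656 = 1.849
  v: GS value = (-2 - (-3)·1.849 - (1)·0.924 - (-3)·-1.578) / (8) = -0.264;  v ← (1−ω)·0.136 + ω·-0.264 = -0.352
  w: GS value = (7 - (-1)·1.849 - (-4)·-0.352 - (-2)·-1.578) / (11) = 0.390;  w ← (1−ω)·0.924 + ω·0.390 = 0.273
  t: GS value = (-10 - (-2)·1.849 - (-2)·-0.352 - (2)·0.273) / (9) = -0.839;  t ← (1−ω)·-1.578 + ω·-0.839 = -0.676

(1.849, -0.352, 0.273, -0.676)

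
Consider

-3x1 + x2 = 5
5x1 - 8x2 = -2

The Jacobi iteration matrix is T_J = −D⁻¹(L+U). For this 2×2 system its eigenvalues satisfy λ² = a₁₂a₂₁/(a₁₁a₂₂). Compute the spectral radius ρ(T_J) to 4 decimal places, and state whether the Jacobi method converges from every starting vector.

0.4564

a₁₂a₂₁/(a₁₁a₂₂) = (1)·(5) / ((-3)·(-8)) = 0.208333
ρ = √|0.208333| = √0.208333 = 0.4564
ρ < 1, so Jacobi converges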